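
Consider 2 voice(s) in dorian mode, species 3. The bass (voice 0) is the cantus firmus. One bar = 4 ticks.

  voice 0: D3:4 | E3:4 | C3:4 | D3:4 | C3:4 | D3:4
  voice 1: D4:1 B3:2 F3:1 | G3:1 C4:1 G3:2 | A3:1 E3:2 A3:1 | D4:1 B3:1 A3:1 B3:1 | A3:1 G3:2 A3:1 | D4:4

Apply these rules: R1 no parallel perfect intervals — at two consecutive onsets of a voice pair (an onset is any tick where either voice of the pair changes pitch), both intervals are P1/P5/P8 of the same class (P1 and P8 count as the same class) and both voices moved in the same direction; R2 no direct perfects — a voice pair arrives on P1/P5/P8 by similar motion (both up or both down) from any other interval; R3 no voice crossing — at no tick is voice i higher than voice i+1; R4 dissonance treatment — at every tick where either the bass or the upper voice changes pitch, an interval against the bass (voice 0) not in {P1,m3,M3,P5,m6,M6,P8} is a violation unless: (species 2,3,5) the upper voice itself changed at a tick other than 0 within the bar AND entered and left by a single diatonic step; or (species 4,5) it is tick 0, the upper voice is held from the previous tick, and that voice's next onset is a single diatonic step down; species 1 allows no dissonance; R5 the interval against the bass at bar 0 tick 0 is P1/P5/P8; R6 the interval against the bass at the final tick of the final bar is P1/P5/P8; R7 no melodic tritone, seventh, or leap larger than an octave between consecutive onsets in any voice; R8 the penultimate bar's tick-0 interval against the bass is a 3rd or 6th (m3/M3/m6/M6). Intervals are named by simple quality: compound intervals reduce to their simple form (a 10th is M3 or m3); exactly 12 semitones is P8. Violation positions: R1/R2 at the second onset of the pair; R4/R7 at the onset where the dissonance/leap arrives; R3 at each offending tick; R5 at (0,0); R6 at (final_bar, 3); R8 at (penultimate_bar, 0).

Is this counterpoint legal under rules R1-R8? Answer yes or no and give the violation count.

No (3 violations)

bar 0: v0=D3 v1=D4 (P8)
bar 1: v0=E3 v1=G3 (m3)
bar 2: v0=C3 v1=A3 (M6)
bar 3: v0=D3 v1=D4 (P8)
bar 4: v0=C3 v1=A3 (M6)
bar 5: v0=D3 v1=D4 (P8)
  R7 @ bar0.3: B3->F3 leap 6st
  R2 @ bar3.0: C3/A3 M6 -> D3/D4 P8 similar
  R2 @ bar5.0: C3/A3 M6 -> D3/D4 P8 similar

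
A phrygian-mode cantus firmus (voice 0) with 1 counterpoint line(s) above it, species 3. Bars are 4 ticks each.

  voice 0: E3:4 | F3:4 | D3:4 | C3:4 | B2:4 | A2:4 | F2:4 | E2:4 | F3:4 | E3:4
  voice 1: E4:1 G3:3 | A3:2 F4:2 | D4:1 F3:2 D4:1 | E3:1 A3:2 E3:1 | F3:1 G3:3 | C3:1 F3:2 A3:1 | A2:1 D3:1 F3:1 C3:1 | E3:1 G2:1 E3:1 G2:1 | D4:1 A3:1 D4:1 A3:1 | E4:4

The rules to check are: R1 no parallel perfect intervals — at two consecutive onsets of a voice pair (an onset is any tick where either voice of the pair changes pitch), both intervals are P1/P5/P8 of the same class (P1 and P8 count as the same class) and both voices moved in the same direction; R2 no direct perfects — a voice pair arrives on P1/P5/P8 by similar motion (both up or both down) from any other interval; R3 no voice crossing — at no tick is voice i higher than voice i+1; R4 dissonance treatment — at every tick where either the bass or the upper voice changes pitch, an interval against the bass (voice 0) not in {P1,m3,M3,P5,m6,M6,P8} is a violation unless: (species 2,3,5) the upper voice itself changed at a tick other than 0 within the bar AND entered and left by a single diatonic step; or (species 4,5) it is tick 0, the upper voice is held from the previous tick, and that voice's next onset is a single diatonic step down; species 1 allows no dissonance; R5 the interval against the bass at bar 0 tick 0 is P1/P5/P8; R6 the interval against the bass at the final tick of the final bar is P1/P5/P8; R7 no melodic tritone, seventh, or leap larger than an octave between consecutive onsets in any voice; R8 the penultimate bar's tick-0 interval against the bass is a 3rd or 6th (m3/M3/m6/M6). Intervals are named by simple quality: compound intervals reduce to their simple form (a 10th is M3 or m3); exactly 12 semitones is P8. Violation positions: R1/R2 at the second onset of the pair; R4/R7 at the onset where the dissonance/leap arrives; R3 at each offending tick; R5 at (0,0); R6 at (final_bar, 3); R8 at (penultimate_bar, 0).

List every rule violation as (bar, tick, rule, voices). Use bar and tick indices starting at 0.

(2, 0, R1, (0, 1))
(3, 0, R7, (1,))
(4, 0, R4, (0, 1))
(8, 0, R7, (0,))
(8, 0, R7, (1,))

bar 0: v0=E3 v1=E4 downbeat P8
bar 1: v0=F3 v1=A3 downbeat M3
bar 2: v0=D3 v1=D4 downbeat P8
bar 3: v0=C3 v1=E3 downbeat M3
bar 4: v0=B2 v1=F3 downbeat TT
bar 5: v0=A2 v1=C3 downbeat m3
bar 6: v0=F2 v1=A2 downbeat M3
bar 7: v0=E2 v1=E3 downbeat P8
bar 8: v0=F3 v1=D4 downbeat M6
bar 9: v0=E3 v1=E4 downbeat P8
  -> R1 @ bar 2 tick 0 v(0, 1): F3/F4 P8 -> D3/D4 P8 similar
  -> R7 @ bar 3 tick 0 v(1,): D4->E3 leap 10st
  -> R4 @ bar 4 tick 0 v(0, 1): B2/F3 TT untreated
  -> R7 @ bar 8 tick 0 v(0,): E2->F3 leap 13st
  -> R7 @ bar 8 tick 0 v(1,): G2->D4 leap 19st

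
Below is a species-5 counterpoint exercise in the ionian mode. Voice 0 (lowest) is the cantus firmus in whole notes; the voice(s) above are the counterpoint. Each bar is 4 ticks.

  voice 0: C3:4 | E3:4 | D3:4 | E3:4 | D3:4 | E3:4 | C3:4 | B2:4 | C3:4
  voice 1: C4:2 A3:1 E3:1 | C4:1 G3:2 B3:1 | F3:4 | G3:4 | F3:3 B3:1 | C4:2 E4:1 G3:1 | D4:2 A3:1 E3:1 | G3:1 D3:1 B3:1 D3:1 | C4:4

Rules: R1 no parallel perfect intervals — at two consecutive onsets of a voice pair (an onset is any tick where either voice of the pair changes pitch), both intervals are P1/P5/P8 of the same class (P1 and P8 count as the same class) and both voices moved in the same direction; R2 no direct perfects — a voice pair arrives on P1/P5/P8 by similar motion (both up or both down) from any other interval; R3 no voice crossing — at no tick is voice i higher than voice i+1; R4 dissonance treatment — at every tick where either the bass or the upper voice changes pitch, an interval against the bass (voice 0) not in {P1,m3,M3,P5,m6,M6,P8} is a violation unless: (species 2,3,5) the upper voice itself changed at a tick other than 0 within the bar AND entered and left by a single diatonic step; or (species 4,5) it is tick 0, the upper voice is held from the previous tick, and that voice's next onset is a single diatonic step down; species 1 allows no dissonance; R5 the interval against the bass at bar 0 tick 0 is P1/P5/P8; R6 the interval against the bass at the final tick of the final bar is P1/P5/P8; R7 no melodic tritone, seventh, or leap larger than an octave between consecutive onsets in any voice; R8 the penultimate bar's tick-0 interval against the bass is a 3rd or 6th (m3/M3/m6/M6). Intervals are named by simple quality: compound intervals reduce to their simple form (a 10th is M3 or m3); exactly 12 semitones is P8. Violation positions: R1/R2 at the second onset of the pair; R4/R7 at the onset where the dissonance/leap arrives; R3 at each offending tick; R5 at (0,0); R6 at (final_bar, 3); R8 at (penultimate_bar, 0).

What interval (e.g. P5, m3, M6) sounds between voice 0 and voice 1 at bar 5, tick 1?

m6

voice 0=E3 voice 1=C4 -> m6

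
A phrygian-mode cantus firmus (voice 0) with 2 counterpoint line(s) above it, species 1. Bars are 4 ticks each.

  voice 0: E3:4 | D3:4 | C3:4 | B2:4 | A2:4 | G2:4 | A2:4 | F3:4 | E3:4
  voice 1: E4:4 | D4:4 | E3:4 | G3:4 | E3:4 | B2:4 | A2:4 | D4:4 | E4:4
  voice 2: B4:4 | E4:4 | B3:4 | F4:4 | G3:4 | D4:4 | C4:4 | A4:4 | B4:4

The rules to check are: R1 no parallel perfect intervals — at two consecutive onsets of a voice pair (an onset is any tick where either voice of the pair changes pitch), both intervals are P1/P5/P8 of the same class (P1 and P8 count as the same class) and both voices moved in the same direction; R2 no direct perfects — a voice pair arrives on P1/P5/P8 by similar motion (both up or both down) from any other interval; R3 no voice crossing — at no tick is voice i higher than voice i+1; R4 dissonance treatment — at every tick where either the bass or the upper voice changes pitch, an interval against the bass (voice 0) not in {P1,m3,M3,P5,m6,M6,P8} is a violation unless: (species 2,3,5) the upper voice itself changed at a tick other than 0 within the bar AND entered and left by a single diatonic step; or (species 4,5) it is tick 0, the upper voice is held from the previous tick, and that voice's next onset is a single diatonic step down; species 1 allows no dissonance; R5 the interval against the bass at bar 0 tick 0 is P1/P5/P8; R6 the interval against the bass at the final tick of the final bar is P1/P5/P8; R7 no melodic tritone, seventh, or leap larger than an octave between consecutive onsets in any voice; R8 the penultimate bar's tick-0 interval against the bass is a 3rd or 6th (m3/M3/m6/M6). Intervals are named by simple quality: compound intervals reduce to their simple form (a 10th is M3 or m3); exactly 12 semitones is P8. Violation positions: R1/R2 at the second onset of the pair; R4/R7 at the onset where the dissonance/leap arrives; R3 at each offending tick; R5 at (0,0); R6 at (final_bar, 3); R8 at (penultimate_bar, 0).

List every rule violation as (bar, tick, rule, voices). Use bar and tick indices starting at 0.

(1, 0, R1, (0, 1))
(1, 0, R4, (0, 2))
(2, 0, R2, (1, 2))
(2, 0, R4, (0, 2))
(2, 0, R7, (1,))
(3, 0, R4, (0, 2))
(3, 0, R7, (2,))
(4, 0, R2, (0, 1))
(4, 0, R4, (0, 2))
(4, 0, R7, (2,))
(7, 0, R2, (1, 2))
(7, 0, R7, (1,))
(8, 0, R1, (1, 2))

bar 0: v0=E3 v1=E4 v2=B4 downbeat P5
bar 1: v0=D3 v1=D4 v2=E4 downbeat M2
bar 2: v0=C3 v1=E3 v2=B3 downbeat M7
bar 3: v0=B2 v1=G3 v2=F4 downbeat TT
bar 4: v0=A2 v1=E3 v2=G3 downbeat m7
bar 5: v0=G2 v1=B2 v2=D4 downbeat P5
bar 6: v0=A2 v1=A2 v2=C4 downbeat m3
bar 7: v0=F3 v1=D4 v2=A4 downbeat M3
bar 8: v0=E3 v1=E4 v2=B4 downbeat P5
  -> R1 @ bar 1 tick 0 v(0, 1): E3/E4 P8 -> D3/D4 P8 similar
  -> R4 @ bar 1 tick 0 v(0, 2): D3/E4 M2 untreated
  -> R2 @ bar 2 tick 0 v(1, 2): D4/E4 M2 -> E3/B3 P5 similar
  -> R4 @ bar 2 tick 0 v(0, 2): C3/B3 M7 untreated
  -> R7 @ bar 2 tick 0 v(1,): D4->E3 leap 10st
  -> R4 @ bar 3 tick 0 v(0, 2): B2/F4 TT untreated
  -> R7 @ bar 3 tick 0 v(2,): B3->F4 leap 6st
  -> R2 @ bar 4 tick 0 v(0, 1): B2/G3 m6 -> A2/E3 P5 similar
  -> R4 @ bar 4 tick 0 v(0, 2): A2/G3 m7 untreated
  -> R7 @ bar 4 tick 0 v(2,): F4->G3 leap 10st
  -> R2 @ bar 7 tick 0 v(1, 2): A2/C4 m3 -> D4/A4 P5 similar
  -> R7 @ bar 7 tick 0 v(1,): A2->D4 leap 17st
  -> R1 @ bar 8 tick 0 v(1, 2): D4/A4 P5 -> E4/B4 P5 similar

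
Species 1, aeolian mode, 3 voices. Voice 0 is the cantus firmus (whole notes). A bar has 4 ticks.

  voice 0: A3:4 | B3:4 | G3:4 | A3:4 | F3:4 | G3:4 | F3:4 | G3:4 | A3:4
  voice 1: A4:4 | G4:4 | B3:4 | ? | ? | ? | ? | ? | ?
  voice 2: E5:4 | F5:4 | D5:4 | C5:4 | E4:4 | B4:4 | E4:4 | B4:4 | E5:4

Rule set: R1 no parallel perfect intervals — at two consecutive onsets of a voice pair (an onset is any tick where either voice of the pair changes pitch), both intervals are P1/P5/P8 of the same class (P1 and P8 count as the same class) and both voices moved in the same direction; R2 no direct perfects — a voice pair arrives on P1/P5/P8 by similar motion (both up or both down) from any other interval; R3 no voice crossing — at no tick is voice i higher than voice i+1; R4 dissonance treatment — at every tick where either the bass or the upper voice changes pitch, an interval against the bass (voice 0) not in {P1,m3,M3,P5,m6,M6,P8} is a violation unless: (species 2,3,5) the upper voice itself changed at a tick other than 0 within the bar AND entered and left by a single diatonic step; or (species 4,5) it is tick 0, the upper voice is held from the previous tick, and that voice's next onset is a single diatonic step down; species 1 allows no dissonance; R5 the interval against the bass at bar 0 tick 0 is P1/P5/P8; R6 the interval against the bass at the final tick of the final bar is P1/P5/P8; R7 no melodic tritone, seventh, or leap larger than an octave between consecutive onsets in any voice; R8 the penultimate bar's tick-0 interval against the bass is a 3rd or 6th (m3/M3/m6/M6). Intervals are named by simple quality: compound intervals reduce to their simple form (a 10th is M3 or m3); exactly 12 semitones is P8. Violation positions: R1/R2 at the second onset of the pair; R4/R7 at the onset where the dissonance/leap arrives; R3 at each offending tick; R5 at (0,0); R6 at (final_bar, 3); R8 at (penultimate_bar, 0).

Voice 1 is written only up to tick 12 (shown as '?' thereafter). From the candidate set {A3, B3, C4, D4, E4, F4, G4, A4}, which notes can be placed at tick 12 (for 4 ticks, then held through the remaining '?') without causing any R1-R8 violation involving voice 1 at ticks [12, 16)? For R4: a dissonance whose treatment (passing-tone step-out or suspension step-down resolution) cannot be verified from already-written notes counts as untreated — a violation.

A3: legal
B3: violates R4
C4: legal
D4: violates R4
E4: violates R2
F4: violates R7
G4: violates R4
A4: violates R2,R7

{A3, C4}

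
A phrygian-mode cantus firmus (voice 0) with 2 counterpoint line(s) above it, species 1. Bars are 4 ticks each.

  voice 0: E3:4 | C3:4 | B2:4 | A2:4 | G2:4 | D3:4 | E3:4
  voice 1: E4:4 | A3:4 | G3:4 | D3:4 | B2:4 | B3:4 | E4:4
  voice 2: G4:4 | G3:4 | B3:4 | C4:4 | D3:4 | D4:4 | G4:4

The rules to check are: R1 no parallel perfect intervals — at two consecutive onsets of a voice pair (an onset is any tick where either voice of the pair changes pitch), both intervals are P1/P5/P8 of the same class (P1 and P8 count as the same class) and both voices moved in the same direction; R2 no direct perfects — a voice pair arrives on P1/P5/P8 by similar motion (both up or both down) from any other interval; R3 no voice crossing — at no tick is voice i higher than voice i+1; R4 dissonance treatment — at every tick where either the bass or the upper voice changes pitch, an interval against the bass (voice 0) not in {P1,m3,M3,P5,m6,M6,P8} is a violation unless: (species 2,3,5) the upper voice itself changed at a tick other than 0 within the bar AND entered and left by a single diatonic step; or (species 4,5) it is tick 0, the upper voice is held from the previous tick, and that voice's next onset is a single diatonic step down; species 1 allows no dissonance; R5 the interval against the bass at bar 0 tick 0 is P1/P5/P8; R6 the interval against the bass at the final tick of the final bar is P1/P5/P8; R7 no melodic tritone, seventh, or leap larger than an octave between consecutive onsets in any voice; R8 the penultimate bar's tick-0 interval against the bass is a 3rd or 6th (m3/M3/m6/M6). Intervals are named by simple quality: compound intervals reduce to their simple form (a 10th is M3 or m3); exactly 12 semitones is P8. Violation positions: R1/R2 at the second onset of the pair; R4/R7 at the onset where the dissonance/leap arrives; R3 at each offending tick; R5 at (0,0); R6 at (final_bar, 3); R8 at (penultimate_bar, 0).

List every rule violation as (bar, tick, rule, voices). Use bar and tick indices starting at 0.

bar 0: v0=E3 v1=E4 v2=G4 downbeat m3
bar 1: v0=C3 v1=A3 v2=G3 downbeat P5
bar 2: v0=B2 v1=G3 v2=B3 downbeat P8
bar 3: v0=A2 v1=D3 v2=C4 downbeat m3
bar 4: v0=G2 v1=B2 v2=D3 downbeat P5
bar 5: v0=D3 v1=B3 v2=D4 downbeat P8
bar 6: v0=E3 v1=E4 v2=G4 downbeat m3
  -> R5 @ bar 0 tick 0 v(0, 2): opens on m3
  -> R2 @ bar 1 tick 0 v(0, 2): E3/G4 m3 -> C3/G3 P5 similar
  -> R3 @ bar 1 tick 0 v(1, 2): A3 above G3
  -> R3 @ bar 1 tick 1 v(1, 2): A3 above G3
  -> R3 @ bar 1 tick 2 v(1, 2): A3 above G3
  -> R3 @ bar 1 tick 3 v(1, 2): A3 above G3
  -> R4 @ bar 3 tick 0 v(0, 1): A2/D3 P4 untreated
  -> R2 @ bar 4 tick 0 v(0, 2): A2/C4 m3 -> G2/D3 P5 similar
  -> R7 @ bar 4 tick 0 v(2,): C4->D3 leap 10st
  -> R2 @ bar 5 tick 0 v(0, 2): G2/D3 P5 -> D3/D4 P8 similar
  -> R8 @ bar 5 tick 0 v(0, 2): penult P8 not 3rd/6th
  -> R2 @ bar 6 tick 0 v(0, 1): D3/B3 M6 -> E3/E4 P8 similar
  -> R6 @ bar 6 tick 3 v(0, 2): closes on m3

(0, 0, R5, (0, 2))
(1, 0, R2, (0, 2))
(1, 0, R3, (1, 2))
(1, 1, R3, (1, 2))
(1, 2, R3, (1, 2))
(1, 3, R3, (1, 2))
(3, 0, R4, (0, 1))
(4, 0, R2, (0, 2))
(4, 0, R7, (2,))
(5, 0, R2, (0, 2))
(5, 0, R8, (0, 2))
(6, 0, R2, (0, 1))
(6, 3, R6, (0, 2))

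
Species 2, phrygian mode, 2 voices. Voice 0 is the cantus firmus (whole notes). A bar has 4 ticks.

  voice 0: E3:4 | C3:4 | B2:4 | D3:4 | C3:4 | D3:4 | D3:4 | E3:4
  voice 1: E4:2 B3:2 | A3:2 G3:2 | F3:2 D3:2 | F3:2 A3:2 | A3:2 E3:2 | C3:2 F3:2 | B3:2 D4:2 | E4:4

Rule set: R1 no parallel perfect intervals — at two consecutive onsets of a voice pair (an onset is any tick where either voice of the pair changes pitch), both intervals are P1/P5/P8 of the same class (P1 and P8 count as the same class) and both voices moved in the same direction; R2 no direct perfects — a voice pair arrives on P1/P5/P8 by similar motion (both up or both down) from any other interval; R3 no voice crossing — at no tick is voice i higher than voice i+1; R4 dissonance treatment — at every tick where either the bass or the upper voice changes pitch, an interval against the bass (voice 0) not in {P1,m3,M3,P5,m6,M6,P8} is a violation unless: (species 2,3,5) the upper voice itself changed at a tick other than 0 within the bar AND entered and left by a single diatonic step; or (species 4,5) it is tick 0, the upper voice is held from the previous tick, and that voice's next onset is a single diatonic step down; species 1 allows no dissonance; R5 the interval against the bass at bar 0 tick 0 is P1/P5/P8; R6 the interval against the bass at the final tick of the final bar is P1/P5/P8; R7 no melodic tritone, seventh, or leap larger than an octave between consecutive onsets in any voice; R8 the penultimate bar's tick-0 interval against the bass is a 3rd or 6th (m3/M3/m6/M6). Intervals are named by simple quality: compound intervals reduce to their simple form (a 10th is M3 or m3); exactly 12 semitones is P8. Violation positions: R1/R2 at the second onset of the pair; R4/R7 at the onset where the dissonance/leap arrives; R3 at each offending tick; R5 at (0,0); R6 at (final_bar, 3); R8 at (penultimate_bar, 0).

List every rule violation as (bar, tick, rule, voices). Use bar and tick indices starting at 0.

bar 0: v0=E3 v1=E4 downbeat P8
bar 1: v0=C3 v1=A3 downbeat M6
bar 2: v0=B2 v1=F3 downbeat TT
bar 3: v0=D3 v1=F3 downbeat m3
bar 4: v0=C3 v1=A3 downbeat M6
bar 5: v0=D3 v1=C3 downbeat M2
bar 6: v0=D3 v1=B3 downbeat M6
bar 7: v0=E3 v1=E4 downbeat P8
  -> R4 @ bar 2 tick 0 v(0, 1): B2/F3 TT untreated
  -> R3 @ bar 5 tick 0 v(0, 1): D3 above C3
  -> R4 @ bar 5 tick 0 v(0, 1): D3/C3 M2 untreated
  -> R3 @ bar 5 tick 1 v(0, 1): D3 above C3
  -> R7 @ bar 6 tick 0 v(1,): F3->B3 leap 6st
  -> R1 @ bar 7 tick 0 v(0, 1): D3/D4 P8 -> E3/E4 P8 similar

(2, 0, R4, (0, 1))
(5, 0, R3, (0, 1))
(5, 0, R4, (0, 1))
(5, 1, R3, (0, 1))
(6, 0, R7, (1,))
(7, 0, R1, (0, 1))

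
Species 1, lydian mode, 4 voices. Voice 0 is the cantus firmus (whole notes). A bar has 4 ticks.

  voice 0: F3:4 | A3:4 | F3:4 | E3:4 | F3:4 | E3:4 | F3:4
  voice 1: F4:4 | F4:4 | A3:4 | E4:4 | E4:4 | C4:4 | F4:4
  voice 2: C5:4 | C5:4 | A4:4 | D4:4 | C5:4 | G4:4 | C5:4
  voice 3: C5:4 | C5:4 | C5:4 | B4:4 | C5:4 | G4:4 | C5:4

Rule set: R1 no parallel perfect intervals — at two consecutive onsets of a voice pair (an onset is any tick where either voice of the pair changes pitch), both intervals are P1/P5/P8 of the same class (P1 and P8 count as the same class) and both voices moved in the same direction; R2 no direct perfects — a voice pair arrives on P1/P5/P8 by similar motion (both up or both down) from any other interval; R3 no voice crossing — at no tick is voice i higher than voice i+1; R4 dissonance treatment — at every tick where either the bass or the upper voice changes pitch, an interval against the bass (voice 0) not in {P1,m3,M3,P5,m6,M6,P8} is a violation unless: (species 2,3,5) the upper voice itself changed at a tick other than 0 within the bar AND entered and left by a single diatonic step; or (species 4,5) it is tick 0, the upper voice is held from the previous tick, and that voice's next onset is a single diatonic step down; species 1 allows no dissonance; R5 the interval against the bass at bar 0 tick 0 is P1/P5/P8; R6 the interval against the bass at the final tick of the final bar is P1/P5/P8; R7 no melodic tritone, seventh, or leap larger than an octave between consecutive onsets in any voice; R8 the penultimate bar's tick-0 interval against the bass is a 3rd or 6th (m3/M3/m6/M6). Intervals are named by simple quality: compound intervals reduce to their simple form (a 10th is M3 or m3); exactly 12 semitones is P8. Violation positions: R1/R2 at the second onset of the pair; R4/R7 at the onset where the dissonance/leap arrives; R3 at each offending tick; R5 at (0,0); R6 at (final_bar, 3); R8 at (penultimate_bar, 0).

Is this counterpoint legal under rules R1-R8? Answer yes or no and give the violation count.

bar 0: v0=F3 v1=F4 v2=C5 v3=C5 (P5)
bar 1: v0=A3 v1=F4 v2=C5 v3=C5 (m3)
bar 2: v0=F3 v1=A3 v2=A4 v3=C5 (P5)
bar 3: v0=E3 v1=E4 v2=D4 v3=B4 (P5)
bar 4: v0=F3 v1=E4 v2=C5 v3=C5 (P5)
bar 5: v0=E3 v1=C4 v2=G4 v3=G4 (m3)
bar 6: v0=F3 v1=F4 v2=C5 v3=C5 (P5)
  R2 @ bar2.0: F4/C5 P5 -> A3/A4 P8 similar
  R1 @ bar3.0: F3/C5 P5 -> E3/B4 P5 similar
  R3 @ bar3.0: E4 above D4
  R4 @ bar3.0: E3/D4 m7 untreated
  R3 @ bar3.1: E4 above D4
  R3 @ bar3.2: E4 above D4
  R3 @ bar3.3: E4 above D4
  R1 @ bar4.0: E3/B4 P5 -> F3/C5 P5 similar
  R2 @ bar4.0: E3/D4 m7 -> F3/C5 P5 similar
  R2 @ bar4.0: D4/B4 M6 -> C5/C5 P1 similar
  R4 @ bar4.0: F3/E4 M7 untreated
  R7 @ bar4.0: D4->C5 leap 10st
  R1 @ bar5.0: C5/C5 P1 -> G4/G4 P1 similar
  R2 @ bar5.0: E4/C5 m6 -> C4/G4 P5 similar
  R2 @ bar5.0: E4/C5 m6 -> C4/G4 P5 similar
  R1 @ bar6.0: C4/G4 P5 -> F4/C5 P5 similar
  R1 @ bar6.0: C4/G4 P5 -> F4/C5 P5 similar
  R1 @ bar6.0: G4/G4 P1 -> C5/C5 P1 similar
  R2 @ bar6.0: E3/C4 m6 -> F3/F4 P8 similar
  R2 @ bar6.0: E3/G4 m3 -> F3/C5 P5 similar
  R2 @ bar6.0: E3/G4 m3 -> F3/C5 P5 similar

No (21 violations)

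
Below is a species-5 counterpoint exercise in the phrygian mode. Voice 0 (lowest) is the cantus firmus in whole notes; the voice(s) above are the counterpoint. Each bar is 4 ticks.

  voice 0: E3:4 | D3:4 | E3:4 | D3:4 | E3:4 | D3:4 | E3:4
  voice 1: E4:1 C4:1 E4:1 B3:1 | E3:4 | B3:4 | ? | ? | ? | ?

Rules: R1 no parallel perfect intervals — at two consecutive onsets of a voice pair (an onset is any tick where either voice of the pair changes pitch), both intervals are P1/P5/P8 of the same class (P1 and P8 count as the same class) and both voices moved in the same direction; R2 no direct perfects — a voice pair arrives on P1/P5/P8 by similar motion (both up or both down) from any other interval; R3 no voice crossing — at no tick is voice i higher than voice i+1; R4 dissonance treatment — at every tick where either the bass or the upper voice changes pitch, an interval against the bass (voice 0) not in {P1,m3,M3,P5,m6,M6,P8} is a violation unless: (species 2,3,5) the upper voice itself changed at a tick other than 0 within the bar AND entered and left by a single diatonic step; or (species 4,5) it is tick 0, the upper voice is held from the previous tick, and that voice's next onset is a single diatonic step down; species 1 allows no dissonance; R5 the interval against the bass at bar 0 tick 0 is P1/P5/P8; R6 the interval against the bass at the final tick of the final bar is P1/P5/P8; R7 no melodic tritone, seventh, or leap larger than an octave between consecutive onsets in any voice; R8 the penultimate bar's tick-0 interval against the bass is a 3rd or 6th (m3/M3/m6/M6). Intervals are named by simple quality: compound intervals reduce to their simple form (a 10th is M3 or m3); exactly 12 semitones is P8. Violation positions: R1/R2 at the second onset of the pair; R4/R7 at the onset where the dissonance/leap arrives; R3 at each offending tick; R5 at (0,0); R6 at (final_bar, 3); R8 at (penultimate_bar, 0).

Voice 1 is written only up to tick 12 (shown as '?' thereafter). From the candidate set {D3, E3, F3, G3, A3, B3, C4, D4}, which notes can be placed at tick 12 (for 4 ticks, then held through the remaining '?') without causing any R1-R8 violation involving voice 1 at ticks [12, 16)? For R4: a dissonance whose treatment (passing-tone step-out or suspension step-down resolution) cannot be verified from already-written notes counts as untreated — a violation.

{B3, D4}

D3: violates R2
E3: violates R4
F3: violates R7
G3: violates R4
A3: violates R1
B3: legal
C4: violates R4
D4: legal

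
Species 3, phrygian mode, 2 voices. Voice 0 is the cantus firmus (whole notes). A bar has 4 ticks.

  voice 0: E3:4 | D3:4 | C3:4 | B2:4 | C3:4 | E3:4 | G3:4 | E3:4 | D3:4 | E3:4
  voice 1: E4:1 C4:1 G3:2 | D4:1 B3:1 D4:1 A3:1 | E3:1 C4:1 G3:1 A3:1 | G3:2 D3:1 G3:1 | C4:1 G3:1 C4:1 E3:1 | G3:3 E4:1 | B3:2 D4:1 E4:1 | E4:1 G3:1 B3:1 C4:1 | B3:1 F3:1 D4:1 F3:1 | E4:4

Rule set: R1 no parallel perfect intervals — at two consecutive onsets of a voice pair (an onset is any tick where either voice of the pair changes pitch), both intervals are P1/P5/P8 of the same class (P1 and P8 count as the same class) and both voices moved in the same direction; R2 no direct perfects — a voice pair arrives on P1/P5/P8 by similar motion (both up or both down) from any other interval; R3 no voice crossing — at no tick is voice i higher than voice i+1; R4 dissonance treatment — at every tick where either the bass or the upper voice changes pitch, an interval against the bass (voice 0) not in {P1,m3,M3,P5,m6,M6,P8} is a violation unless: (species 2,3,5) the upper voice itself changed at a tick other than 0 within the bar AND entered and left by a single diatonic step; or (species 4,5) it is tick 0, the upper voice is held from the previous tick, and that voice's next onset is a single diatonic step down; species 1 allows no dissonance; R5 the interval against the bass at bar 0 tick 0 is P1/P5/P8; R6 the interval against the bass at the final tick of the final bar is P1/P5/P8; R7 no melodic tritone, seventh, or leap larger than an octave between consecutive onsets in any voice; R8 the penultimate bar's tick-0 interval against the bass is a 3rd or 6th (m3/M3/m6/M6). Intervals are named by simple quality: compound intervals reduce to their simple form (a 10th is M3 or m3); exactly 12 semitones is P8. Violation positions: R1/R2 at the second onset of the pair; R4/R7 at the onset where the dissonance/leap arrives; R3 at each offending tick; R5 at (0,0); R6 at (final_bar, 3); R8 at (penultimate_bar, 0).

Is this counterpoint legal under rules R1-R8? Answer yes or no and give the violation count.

bar 0: v0=E3 v1=E4 (P8)
bar 1: v0=D3 v1=D4 (P8)
bar 2: v0=C3 v1=E3 (M3)
bar 3: v0=B2 v1=G3 (m6)
bar 4: v0=C3 v1=C4 (P8)
bar 5: v0=E3 v1=G3 (m3)
bar 6: v0=G3 v1=B3 (M3)
bar 7: v0=E3 v1=E4 (P8)
bar 8: v0=D3 v1=B3 (M6)
bar 9: v0=E3 v1=E4 (P8)
  R2 @ bar4.0: B2/G3 m6 -> C3/C4 P8 similar
  R7 @ bar8.1: B3->F3 leap 6st
  R2 @ bar9.0: D3/F3 m3 -> E3/E4 P8 similar
  R7 @ bar9.0: F3->E4 leap 11st

No (4 violations)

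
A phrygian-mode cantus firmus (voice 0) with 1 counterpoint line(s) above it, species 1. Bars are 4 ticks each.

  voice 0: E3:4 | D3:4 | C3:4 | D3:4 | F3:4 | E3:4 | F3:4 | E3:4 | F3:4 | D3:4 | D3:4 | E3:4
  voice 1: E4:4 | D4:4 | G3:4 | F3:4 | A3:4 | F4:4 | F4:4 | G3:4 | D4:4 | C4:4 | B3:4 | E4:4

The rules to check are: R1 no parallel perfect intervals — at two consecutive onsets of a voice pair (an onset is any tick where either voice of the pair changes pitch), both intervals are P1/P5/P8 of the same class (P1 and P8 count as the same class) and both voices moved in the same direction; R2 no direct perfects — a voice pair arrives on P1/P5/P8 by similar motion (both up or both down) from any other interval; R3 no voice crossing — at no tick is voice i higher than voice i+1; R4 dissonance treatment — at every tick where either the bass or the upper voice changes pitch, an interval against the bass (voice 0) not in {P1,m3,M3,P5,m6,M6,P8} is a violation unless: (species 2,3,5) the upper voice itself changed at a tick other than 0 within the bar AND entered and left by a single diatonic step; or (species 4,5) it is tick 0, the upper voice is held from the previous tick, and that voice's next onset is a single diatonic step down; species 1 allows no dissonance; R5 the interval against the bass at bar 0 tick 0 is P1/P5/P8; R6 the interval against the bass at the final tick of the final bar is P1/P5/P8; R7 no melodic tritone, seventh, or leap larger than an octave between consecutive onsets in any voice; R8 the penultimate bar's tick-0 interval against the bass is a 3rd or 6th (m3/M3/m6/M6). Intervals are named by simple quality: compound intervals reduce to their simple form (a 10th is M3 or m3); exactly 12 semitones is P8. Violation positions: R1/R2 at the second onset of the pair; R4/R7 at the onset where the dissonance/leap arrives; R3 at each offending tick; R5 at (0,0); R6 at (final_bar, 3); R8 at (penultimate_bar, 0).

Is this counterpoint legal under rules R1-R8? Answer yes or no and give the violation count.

No (6 violations)

bar 0: v0=E3 v1=E4 (P8)
bar 1: v0=D3 v1=D4 (P8)
bar 2: v0=C3 v1=G3 (P5)
bar 3: v0=D3 v1=F3 (m3)
bar 4: v0=F3 v1=A3 (M3)
bar 5: v0=E3 v1=F4 (m2)
bar 6: v0=F3 v1=F4 (P8)
bar 7: v0=E3 v1=G3 (m3)
bar 8: v0=F3 v1=D4 (M6)
bar 9: v0=D3 v1=C4 (m7)
bar 10: v0=D3 v1=B3 (M6)
bar 11: v0=E3 v1=E4 (P8)
  R1 @ bar1.0: E3/E4 P8 -> D3/D4 P8 similar
  R2 @ bar2.0: D3/D4 P8 -> C3/G3 P5 similar
  R4 @ bar5.0: E3/F4 m2 untreated
  R7 @ bar7.0: F4->G3 leap 10st
  R4 @ bar9.0: D3/C4 m7 untreated
  R2 @ bar11.0: D3/B3 M6 -> E3/E4 P8 similar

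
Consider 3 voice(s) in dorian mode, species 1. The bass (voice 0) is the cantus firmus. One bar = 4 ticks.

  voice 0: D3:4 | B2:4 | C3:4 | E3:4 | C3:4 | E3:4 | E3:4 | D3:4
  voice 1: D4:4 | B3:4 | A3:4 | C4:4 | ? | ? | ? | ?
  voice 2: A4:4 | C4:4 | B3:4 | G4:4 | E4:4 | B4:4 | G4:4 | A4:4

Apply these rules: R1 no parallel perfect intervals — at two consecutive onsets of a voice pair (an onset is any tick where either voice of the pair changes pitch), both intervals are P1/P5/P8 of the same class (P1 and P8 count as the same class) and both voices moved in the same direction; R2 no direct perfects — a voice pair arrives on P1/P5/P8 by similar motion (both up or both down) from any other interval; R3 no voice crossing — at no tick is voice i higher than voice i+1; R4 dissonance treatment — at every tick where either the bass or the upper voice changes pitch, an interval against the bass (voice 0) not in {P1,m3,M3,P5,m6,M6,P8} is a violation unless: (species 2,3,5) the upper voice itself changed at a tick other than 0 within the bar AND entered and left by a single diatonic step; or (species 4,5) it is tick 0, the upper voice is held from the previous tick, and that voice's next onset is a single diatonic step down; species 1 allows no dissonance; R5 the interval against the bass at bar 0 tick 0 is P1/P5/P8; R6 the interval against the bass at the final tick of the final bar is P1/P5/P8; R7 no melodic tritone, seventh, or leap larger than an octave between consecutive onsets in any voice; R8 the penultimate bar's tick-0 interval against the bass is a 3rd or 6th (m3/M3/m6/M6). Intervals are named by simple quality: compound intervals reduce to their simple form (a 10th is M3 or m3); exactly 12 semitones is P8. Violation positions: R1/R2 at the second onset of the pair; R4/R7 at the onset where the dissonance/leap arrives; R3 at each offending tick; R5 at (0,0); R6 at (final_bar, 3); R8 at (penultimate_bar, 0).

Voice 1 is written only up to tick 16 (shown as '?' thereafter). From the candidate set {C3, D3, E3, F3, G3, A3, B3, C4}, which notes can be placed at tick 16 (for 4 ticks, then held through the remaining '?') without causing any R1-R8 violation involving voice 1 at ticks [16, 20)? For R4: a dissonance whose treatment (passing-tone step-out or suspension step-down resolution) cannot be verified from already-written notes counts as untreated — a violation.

C3: violates R2
D3: violates R4,R7
E3: violates R2
F3: violates R4
G3: violates R2
A3: violates R1
B3: violates R4
C4: legal

{C4}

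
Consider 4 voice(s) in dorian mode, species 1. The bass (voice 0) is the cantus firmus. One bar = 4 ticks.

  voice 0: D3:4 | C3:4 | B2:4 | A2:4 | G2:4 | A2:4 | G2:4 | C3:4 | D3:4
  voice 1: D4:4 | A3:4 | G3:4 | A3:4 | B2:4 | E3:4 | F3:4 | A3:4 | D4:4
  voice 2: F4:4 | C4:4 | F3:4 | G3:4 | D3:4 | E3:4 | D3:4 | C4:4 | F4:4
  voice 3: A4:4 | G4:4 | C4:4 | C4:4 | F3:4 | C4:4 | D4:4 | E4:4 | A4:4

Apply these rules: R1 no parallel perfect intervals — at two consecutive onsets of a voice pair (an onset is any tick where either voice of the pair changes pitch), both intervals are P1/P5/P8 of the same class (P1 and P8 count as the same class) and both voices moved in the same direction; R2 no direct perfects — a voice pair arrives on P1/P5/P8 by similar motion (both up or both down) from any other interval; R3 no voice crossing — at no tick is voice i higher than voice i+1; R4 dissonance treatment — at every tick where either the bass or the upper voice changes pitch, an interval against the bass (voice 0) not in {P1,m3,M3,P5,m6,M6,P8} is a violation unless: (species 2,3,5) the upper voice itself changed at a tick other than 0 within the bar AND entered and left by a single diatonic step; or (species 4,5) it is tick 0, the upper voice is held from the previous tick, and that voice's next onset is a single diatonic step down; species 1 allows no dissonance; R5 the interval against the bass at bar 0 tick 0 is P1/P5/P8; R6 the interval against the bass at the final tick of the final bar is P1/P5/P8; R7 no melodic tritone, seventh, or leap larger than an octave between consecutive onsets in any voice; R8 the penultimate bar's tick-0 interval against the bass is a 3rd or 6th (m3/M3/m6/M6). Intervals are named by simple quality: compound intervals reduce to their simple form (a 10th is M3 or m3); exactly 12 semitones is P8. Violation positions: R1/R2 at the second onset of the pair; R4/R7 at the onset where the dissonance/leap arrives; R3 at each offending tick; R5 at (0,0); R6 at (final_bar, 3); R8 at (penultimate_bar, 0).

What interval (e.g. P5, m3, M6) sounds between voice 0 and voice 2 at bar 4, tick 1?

P5

voice 0=G2 voice 2=D3 -> P5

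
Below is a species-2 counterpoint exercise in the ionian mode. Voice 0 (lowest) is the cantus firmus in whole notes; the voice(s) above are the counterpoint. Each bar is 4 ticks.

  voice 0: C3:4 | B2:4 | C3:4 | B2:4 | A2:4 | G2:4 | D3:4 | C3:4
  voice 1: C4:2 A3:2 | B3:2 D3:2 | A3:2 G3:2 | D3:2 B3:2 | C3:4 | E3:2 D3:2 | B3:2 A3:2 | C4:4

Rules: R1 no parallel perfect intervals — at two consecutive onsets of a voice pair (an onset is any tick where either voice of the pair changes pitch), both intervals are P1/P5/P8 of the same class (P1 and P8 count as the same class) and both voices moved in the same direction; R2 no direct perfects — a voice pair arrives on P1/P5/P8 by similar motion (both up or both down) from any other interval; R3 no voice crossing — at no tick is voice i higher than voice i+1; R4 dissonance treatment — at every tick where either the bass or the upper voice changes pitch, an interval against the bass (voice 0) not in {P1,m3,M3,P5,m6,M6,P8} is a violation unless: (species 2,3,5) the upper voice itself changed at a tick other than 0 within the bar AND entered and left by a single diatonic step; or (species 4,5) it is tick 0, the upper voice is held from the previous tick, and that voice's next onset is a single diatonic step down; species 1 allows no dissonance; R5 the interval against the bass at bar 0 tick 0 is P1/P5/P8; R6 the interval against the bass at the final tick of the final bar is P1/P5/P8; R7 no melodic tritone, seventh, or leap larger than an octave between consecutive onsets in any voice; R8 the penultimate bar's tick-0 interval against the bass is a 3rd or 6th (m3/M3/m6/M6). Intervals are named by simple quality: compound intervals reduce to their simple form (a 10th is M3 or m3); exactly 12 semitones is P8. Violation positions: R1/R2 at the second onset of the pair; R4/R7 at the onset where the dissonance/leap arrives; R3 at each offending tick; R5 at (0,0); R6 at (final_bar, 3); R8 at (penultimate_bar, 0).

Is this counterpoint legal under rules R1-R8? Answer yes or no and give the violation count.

No (1 violations)

bar 0: v0=C3 v1=C4 (P8)
bar 1: v0=B2 v1=B3 (P8)
bar 2: v0=C3 v1=A3 (M6)
bar 3: v0=B2 v1=D3 (m3)
bar 4: v0=A2 v1=C3 (m3)
bar 5: v0=G2 v1=E3 (M6)
bar 6: v0=D3 v1=B3 (M6)
bar 7: v0=C3 v1=C4 (P8)
  R7 @ bar4.0: B3->C3 leap 11st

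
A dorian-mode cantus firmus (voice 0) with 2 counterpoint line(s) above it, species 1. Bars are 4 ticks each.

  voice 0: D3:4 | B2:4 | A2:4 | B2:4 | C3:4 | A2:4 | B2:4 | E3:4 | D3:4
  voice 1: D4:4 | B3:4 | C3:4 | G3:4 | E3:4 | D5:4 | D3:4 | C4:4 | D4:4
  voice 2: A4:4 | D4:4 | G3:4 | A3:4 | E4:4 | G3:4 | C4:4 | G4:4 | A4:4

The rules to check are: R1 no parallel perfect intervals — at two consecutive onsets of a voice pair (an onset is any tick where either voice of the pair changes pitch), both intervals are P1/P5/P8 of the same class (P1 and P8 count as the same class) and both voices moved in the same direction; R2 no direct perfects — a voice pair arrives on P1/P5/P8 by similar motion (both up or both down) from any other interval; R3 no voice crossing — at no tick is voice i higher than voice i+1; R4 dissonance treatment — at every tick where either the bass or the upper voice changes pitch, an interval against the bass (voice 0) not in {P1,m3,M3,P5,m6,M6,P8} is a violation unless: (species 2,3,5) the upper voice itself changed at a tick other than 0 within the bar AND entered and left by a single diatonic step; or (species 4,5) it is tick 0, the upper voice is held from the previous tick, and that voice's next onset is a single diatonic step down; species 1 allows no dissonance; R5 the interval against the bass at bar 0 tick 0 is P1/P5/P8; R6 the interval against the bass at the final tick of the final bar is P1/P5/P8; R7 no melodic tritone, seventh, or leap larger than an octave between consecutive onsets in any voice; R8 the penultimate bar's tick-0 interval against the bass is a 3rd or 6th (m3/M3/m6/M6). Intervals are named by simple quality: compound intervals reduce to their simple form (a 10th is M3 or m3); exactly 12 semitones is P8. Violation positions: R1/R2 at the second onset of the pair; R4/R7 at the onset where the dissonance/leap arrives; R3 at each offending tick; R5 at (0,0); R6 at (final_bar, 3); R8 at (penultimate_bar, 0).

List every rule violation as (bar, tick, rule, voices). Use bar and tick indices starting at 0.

bar 0: v0=D3 v1=D4 v2=A4 downbeat P5
bar 1: v0=B2 v1=B3 v2=D4 downbeat m3
bar 2: v0=A2 v1=C3 v2=G3 downbeat m7
bar 3: v0=B2 v1=G3 v2=A3 downbeat m7
bar 4: v0=C3 v1=E3 v2=E4 downbeat M3
bar 5: v0=A2 v1=D5 v2=G3 downbeat m7
bar 6: v0=B2 v1=D3 v2=C4 downbeat m2
bar 7: v0=E3 v1=C4 v2=G4 downbeat m3
bar 8: v0=D3 v1=D4 v2=A4 downbeat P5
  -> R1 @ bar 1 tick 0 v(0, 1): D3/D4 P8 -> B2/B3 P8 similar
  -> R2 @ bar 2 tick 0 v(1, 2): B3/D4 m3 -> C3/G3 P5 similar
  -> R4 @ bar 2 tick 0 v(0, 2): A2/G3 m7 untreated
  -> R7 @ bar 2 tick 0 v(1,): B3->C3 leap 11st
  -> R4 @ bar 3 tick 0 v(0, 2): B2/A3 m7 untreated
  -> R3 @ bar 5 tick 0 v(1, 2): D5 above G3
  -> R4 @ bar 5 tick 0 v(0, 1): A2/D5 P4 untreated
  -> R4 @ bar 5 tick 0 v(0, 2): A2/G3 m7 untreated
  -> R7 @ bar 5 tick 0 v(1,): E3->D5 leap 22st
  -> R3 @ bar 5 tick 1 v(1, 2): D5 above G3
  -> R3 @ bar 5 tick 2 v(1, 2): D5 above G3
  -> R3 @ bar 5 tick 3 v(1, 2): D5 above G3
  -> R4 @ bar 6 tick 0 v(0, 2): B2/C4 m2 untreated
  -> R7 @ bar 6 tick 0 v(1,): D5->D3 leap 24st
  -> R2 @ bar 7 tick 0 v(1, 2): D3/C4 m7 -> C4/G4 P5 similar
  -> R7 @ bar 7 tick 0 v(1,): D3->C4 leap 10st
  -> R1 @ bar 8 tick 0 v(1, 2): C4/G4 P5 -> D4/A4 P5 similar

(1, 0, R1, (0, 1))
(2, 0, R2, (1, 2))
(2, 0, R4, (0, 2))
(2, 0, R7, (1,))
(3, 0, R4, (0, 2))
(5, 0, R3, (1, 2))
(5, 0, R4, (0, 1))
(5, 0, R4, (0, 2))
(5, 0, R7, (1,))
(5, 1, R3, (1, 2))
(5, 2, R3, (1, 2))
(5, 3, R3, (1, 2))
(6, 0, R4, (0, 2))
(6, 0, R7, (1,))
(7, 0, R2, (1, 2))
(7, 0, R7, (1,))
(8, 0, R1, (1, 2))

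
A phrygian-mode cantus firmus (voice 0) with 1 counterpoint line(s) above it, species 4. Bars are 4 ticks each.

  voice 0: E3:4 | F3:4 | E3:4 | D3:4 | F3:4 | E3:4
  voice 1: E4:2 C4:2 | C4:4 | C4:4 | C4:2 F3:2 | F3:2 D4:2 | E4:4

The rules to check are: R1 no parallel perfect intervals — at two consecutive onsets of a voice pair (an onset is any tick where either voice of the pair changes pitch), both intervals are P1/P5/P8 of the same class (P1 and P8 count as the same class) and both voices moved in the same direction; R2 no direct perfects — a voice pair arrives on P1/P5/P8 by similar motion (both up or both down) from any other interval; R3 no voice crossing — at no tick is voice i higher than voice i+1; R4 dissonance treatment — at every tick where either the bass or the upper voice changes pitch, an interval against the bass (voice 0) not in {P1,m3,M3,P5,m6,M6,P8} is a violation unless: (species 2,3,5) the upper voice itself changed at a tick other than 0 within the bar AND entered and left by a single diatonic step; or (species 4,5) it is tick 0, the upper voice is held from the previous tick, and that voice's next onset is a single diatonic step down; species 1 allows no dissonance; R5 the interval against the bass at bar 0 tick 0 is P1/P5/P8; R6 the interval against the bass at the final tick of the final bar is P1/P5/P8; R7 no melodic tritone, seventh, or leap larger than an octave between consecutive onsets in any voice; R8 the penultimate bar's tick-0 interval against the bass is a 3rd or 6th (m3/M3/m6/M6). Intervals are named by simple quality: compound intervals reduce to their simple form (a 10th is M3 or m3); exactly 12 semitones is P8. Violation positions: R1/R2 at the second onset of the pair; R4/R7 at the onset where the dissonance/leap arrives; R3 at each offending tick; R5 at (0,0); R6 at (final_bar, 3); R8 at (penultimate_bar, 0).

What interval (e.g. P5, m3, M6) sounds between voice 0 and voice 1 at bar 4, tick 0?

voice 0=F3 voice 1=F3 -> P1

P1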